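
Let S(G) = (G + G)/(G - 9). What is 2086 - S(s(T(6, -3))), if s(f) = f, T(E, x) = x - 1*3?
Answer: 10426/5 ≈ 2085.2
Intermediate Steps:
T(E, x) = -3 + x (T(E, x) = x - 3 = -3 + x)
S(G) = 2*G/(-9 + G) (S(G) = (2*G)/(-9 + G) = 2*G/(-9 + G))
2086 - S(s(T(6, -3))) = 2086 - 2*(-3 - 3)/(-9 + (-3 - 3)) = 2086 - 2*(-6)/(-9 - 6) = 2086 - 2*(-6)/(-15) = 2086 - 2*(-6)*(-1)/15 = 2086 - 1*⅘ = 2086 - ⅘ = 10426/5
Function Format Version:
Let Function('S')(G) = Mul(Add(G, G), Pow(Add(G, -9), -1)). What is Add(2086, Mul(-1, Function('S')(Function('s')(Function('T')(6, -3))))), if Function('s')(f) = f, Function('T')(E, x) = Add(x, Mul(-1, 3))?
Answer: Rational(10426, 5) ≈ 2085.2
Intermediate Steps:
Function('T')(E, x) = Add(-3, x) (Function('T')(E, x) = Add(x, -3) = Add(-3, x))
Function('S')(G) = Mul(2, G, Pow(Add(-9, G), -1)) (Function('S')(G) = Mul(Mul(2, G), Pow(Add(-9, G), -1)) = Mul(2, G, Pow(Add(-9, G), -1)))
Add(2086, Mul(-1, Function('S')(Function('s')(Function('T')(6, -3))))) = Add(2086, Mul(-1, Mul(2, Add(-3, -3), Pow(Add(-9, Add(-3, -3)), -1)))) = Add(2086, Mul(-1, Mul(2, -6, Pow(Add(-9, -6), -1)))) = Add(2086, Mul(-1, Mul(2, -6, Pow(-15, -1)))) = Add(2086, Mul(-1, Mul(2, -6, Rational(-1, 15)))) = Add(2086, Mul(-1, Rational(4, 5))) = Add(2086, Rational(-4, 5)) = Rational(10426, 5)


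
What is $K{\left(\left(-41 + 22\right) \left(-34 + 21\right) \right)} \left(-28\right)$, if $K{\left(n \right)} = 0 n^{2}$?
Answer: $0$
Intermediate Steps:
$K{\left(n \right)} = 0$
$K{\left(\left(-41 + 22\right) \left(-34 + 21\right) \right)} \left(-28\right) = 0 \left(-28\right) = 0$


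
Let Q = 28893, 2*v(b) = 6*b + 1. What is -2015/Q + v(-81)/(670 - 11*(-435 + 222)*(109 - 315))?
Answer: -1928398535/27852158568 ≈ -0.069237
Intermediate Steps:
v(b) = ½ + 3*b (v(b) = (6*b + 1)/2 = (1 + 6*b)/2 = ½ + 3*b)
-2015/Q + v(-81)/(670 - 11*(-435 + 222)*(109 - 315)) = -2015/28893 + (½ + 3*(-81))/(670 - 11*(-435 + 222)*(109 - 315)) = -2015*1/28893 + (½ - 243)/(670 - 11*(-213*(-206))) = -2015/28893 - 485/(2*(670 - 11*43878)) = -2015/28893 - 485/(2*(670 - 1*482658)) = -2015/28893 - 485/(2*(670 - 482658)) = -2015/28893 - 485/2/(-481988) = -2015/28893 - 485/2*(-1/481988) = -2015/28893 + 485/963976 = -1928398535/27852158568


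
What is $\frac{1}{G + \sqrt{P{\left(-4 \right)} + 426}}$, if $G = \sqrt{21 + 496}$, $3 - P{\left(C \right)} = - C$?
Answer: $\frac{1}{\sqrt{517} + 5 \sqrt{17}} \approx 0.023066$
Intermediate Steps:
$P{\left(C \right)} = 3 + C$ ($P{\left(C \right)} = 3 - - C = 3 + C$)
$G = \sqrt{517} \approx 22.738$
$\frac{1}{G + \sqrt{P{\left(-4 \right)} + 426}} = \frac{1}{\sqrt{517} + \sqrt{\left(3 - 4\right) + 426}} = \frac{1}{\sqrt{517} + \sqrt{-1 + 426}} = \frac{1}{\sqrt{517} + \sqrt{425}} = \frac{1}{\sqrt{517} + 5 \sqrt{17}}$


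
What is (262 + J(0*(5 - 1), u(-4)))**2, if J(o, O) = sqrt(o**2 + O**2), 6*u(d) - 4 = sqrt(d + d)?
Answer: (788 + I*sqrt(2))**2/9 ≈ 68994.0 + 247.64*I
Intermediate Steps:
u(d) = 2/3 + sqrt(2)*sqrt(d)/6 (u(d) = 2/3 + sqrt(d + d)/6 = 2/3 + sqrt(2*d)/6 = 2/3 + (sqrt(2)*sqrt(d))/6 = 2/3 + sqrt(2)*sqrt(d)/6)
J(o, O) = sqrt(O**2 + o**2)
(262 + J(0*(5 - 1), u(-4)))**2 = (262 + sqrt((2/3 + sqrt(2)*sqrt(-4)/6)**2 + (0*(5 - 1))**2))**2 = (262 + sqrt((2/3 + sqrt(2)*(2*I)/6)**2 + (0*4)**2))**2 = (262 + sqrt((2/3 + I*sqrt(2)/3)**2 + 0**2))**2 = (262 + sqrt((2/3 + I*sqrt(2)/3)**2 + 0))**2 = (262 + sqrt((2/3 + I*sqrt(2)/3)**2))**2 = (262 + (2/3 + I*sqrt(2)/3))**2 = (788/3 + I*sqrt(2)/3)**2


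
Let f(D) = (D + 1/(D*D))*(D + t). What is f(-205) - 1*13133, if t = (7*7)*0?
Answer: 5922859/205 ≈ 28892.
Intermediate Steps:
t = 0 (t = 49*0 = 0)
f(D) = D*(D + D**(-2)) (f(D) = (D + 1/(D*D))*(D + 0) = (D + 1/(D**2))*D = (D + D**(-2))*D = D*(D + D**(-2)))
f(-205) - 1*13133 = (1 + (-205)**3)/(-205) - 1*13133 = -(1 - 8615125)/205 - 13133 = -1/205*(-8615124) - 13133 = 8615124/205 - 13133 = 5922859/205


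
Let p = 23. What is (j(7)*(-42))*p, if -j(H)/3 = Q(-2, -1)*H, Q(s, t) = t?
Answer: -20286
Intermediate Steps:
j(H) = 3*H (j(H) = -(-3)*H = 3*H)
(j(7)*(-42))*p = ((3*7)*(-42))*23 = (21*(-42))*23 = -882*23 = -20286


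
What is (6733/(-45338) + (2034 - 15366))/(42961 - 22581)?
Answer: -604452949/923988440 ≈ -0.65418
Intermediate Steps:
(6733/(-45338) + (2034 - 15366))/(42961 - 22581) = (6733*(-1/45338) - 13332)/20380 = (-6733/45338 - 13332)*(1/20380) = -604452949/45338*1/20380 = -604452949/923988440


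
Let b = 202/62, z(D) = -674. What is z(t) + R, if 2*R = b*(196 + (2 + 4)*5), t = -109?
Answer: -9481/31 ≈ -305.84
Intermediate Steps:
b = 101/31 (b = 202*(1/62) = 101/31 ≈ 3.2581)
R = 11413/31 (R = (101*(196 + (2 + 4)*5)/31)/2 = (101*(196 + 6*5)/31)/2 = (101*(196 + 30)/31)/2 = ((101/31)*226)/2 = (½)*(22826/31) = 11413/31 ≈ 368.16)
z(t) + R = -674 + 11413/31 = -9481/31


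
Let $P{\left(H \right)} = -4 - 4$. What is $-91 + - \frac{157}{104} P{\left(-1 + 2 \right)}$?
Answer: $- \frac{1026}{13} \approx -78.923$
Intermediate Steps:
$P{\left(H \right)} = -8$ ($P{\left(H \right)} = -4 - 4 = -8$)
$-91 + - \frac{157}{104} P{\left(-1 + 2 \right)} = -91 + - \frac{157}{104} \left(-8\right) = -91 + \left(-157\right) \frac{1}{104} \left(-8\right) = -91 - - \frac{157}{13} = -91 + \frac{157}{13} = - \frac{1026}{13}$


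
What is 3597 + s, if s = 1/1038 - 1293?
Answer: 2391553/1038 ≈ 2304.0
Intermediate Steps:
s = -1342133/1038 (s = 1/1038 - 1293 = -1342133/1038 ≈ -1293.0)
3597 + s = 3597 - 1342133/1038 = 2391553/1038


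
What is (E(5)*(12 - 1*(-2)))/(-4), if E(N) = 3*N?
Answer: -105/2 ≈ -52.500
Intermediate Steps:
(E(5)*(12 - 1*(-2)))/(-4) = ((3*5)*(12 - 1*(-2)))/(-4) = (15*(12 + 2))*(-1/4) = (15*14)*(-1/4) = 210*(-1/4) = -105/2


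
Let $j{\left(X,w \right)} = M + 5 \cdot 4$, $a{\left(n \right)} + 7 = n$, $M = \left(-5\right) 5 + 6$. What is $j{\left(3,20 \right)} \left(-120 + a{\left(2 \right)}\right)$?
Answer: $-125$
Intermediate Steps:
$M = -19$ ($M = -25 + 6 = -19$)
$a{\left(n \right)} = -7 + n$
$j{\left(X,w \right)} = 1$ ($j{\left(X,w \right)} = -19 + 5 \cdot 4 = -19 + 20 = 1$)
$j{\left(3,20 \right)} \left(-120 + a{\left(2 \right)}\right) = 1 \left(-120 + \left(-7 + 2\right)\right) = 1 \left(-120 - 5\right) = 1 \left(-125\right) = -125$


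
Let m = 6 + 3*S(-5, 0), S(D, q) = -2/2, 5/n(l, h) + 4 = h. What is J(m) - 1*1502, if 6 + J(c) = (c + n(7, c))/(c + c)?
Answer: -4525/3 ≈ -1508.3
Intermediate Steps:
n(l, h) = 5/(-4 + h)
S(D, q) = -1 (S(D, q) = -2*½ = -1)
m = 3 (m = 6 + 3*(-1) = 6 - 3 = 3)
J(c) = -6 + (c + 5/(-4 + c))/(2*c) (J(c) = -6 + (c + 5/(-4 + c))/(c + c) = -6 + (c + 5/(-4 + c))/((2*c)) = -6 + (c + 5/(-4 + c))*(1/(2*c)) = -6 + (c + 5/(-4 + c))/(2*c))
J(m) - 1*1502 = (½)*(5 - 11*3*(-4 + 3))/(3*(-4 + 3)) - 1*1502 = (½)*(⅓)*(5 - 11*3*(-1))/(-1) - 1502 = (½)*(⅓)*(-1)*(5 + 33) - 1502 = (½)*(⅓)*(-1)*38 - 1502 = -19/3 - 1502 = -4525/3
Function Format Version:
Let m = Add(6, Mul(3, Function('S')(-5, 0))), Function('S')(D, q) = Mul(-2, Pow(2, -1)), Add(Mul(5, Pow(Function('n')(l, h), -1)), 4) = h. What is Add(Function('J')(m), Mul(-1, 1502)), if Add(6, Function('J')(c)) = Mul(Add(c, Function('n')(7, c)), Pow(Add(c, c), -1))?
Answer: Rational(-4525, 3) ≈ -1508.3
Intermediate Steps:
Function('n')(l, h) = Mul(5, Pow(Add(-4, h), -1))
Function('S')(D, q) = -1 (Function('S')(D, q) = Mul(-2, Rational(1, 2)) = -1)
m = 3 (m = Add(6, Mul(3, -1)) = Add(6, -3) = 3)
Function('J')(c) = Add(-6, Mul(Rational(1, 2), Pow(c, -1), Add(c, Mul(5, Pow(Add(-4, c), -1))))) (Function('J')(c) = Add(-6, Mul(Add(c, Mul(5, Pow(Add(-4, c), -1))), Pow(Add(c, c), -1))) = Add(-6, Mul(Add(c, Mul(5, Pow(Add(-4, c), -1))), Pow(Mul(2, c), -1))) = Add(-6, Mul(Add(c, Mul(5, Pow(Add(-4, c), -1))), Mul(Rational(1, 2), Pow(c, -1)))) = Add(-6, Mul(Rational(1, 2), Pow(c, -1), Add(c, Mul(5, Pow(Add(-4, c), -1))))))
Add(Function('J')(m), Mul(-1, 1502)) = Add(Mul(Rational(1, 2), Pow(3, -1), Pow(Add(-4, 3), -1), Add(5, Mul(-11, 3, Add(-4, 3)))), Mul(-1, 1502)) = Add(Mul(Rational(1, 2), Rational(1, 3), Pow(-1, -1), Add(5, Mul(-11, 3, -1))), -1502) = Add(Mul(Rational(1, 2), Rational(1, 3), -1, Add(5, 33)), -1502) = Add(Mul(Rational(1, 2), Rational(1, 3), -1, 38), -1502) = Add(Rational(-19, 3), -1502) = Rational(-4525, 3)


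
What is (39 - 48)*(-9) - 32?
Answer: 49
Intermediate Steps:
(39 - 48)*(-9) - 32 = -9*(-9) - 32 = 81 - 32 = 49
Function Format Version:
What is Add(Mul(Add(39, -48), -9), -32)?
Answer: 49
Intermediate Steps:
Add(Mul(Add(39, -48), -9), -32) = Add(Mul(-9, -9), -32) = Add(81, -32) = 49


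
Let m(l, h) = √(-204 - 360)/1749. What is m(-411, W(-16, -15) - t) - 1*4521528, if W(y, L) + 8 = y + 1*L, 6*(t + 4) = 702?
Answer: -4521528 + 2*I*√141/1749 ≈ -4.5215e+6 + 0.013578*I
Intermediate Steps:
t = 113 (t = -4 + (⅙)*702 = -4 + 117 = 113)
W(y, L) = -8 + L + y (W(y, L) = -8 + (y + 1*L) = -8 + (y + L) = -8 + (L + y) = -8 + L + y)
m(l, h) = 2*I*√141/1749 (m(l, h) = √(-564)*(1/1749) = (2*I*√141)*(1/1749) = 2*I*√141/1749)
m(-411, W(-16, -15) - t) - 1*4521528 = 2*I*√141/1749 - 1*4521528 = 2*I*√141/1749 - 4521528 = -4521528 + 2*I*√141/1749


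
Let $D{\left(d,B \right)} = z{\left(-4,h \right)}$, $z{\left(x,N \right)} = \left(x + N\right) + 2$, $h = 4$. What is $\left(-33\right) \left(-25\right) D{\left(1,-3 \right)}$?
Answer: $1650$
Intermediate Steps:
$z{\left(x,N \right)} = 2 + N + x$ ($z{\left(x,N \right)} = \left(N + x\right) + 2 = 2 + N + x$)
$D{\left(d,B \right)} = 2$ ($D{\left(d,B \right)} = 2 + 4 - 4 = 2$)
$\left(-33\right) \left(-25\right) D{\left(1,-3 \right)} = \left(-33\right) \left(-25\right) 2 = 825 \cdot 2 = 1650$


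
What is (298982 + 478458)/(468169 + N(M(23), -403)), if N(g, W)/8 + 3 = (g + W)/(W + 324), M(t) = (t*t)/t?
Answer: 12283552/7397299 ≈ 1.6605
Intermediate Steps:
M(t) = t (M(t) = t²/t = t)
N(g, W) = -24 + 8*(W + g)/(324 + W) (N(g, W) = -24 + 8*((g + W)/(W + 324)) = -24 + 8*((W + g)/(324 + W)) = -24 + 8*(W + g)/(324 + W))
(298982 + 478458)/(468169 + N(M(23), -403)) = (298982 + 478458)/(468169 + 8*(-972 + 23 - 2*(-403))/(324 - 403)) = 777440/(468169 + 8*(-972 + 23 + 806)/(-79)) = 777440/(468169 + 8*(-1/79)*(-143)) = 777440/(468169 + 1144/79) = 777440/(36986495/79) = 777440*(79/36986495) = 12283552/7397299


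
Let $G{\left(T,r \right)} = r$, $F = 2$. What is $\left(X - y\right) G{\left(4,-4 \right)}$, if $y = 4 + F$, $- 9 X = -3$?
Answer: $\frac{68}{3} \approx 22.667$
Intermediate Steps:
$X = \frac{1}{3}$ ($X = \left(- \frac{1}{9}\right) \left(-3\right) = \frac{1}{3} \approx 0.33333$)
$y = 6$ ($y = 4 + 2 = 6$)
$\left(X - y\right) G{\left(4,-4 \right)} = \left(\frac{1}{3} - 6\right) \left(-4\right) = \left(- \frac{17}{3}\right) \left(-4\right) = \frac{68}{3}$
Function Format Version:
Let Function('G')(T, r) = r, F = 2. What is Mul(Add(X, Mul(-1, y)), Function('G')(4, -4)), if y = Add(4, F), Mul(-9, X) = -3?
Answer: Rational(68, 3) ≈ 22.667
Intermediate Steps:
X = Rational(1, 3) (X = Mul(Rational(-1, 9), -3) = Rational(1, 3) ≈ 0.33333)
y = 6 (y = Add(4, 2) = 6)
Mul(Add(X, Mul(-1, y)), Function('G')(4, -4)) = Mul(Add(Rational(1, 3), Mul(-1, 6)), -4) = Mul(Add(Rational(1, 3), -6), -4) = Mul(Rational(-17, 3), -4) = Rational(68, 3)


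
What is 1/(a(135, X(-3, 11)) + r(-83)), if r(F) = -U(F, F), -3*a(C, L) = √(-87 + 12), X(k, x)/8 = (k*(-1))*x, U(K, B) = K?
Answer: 249/20692 + 5*I*√3/20692 ≈ 0.012034 + 0.00041853*I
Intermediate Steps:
X(k, x) = -8*k*x (X(k, x) = 8*((k*(-1))*x) = 8*((-k)*x) = 8*(-k*x) = -8*k*x)
a(C, L) = -5*I*√3/3 (a(C, L) = -√(-87 + 12)/3 = -5*I*√3/3)
r(F) = -F
1/(a(135, X(-3, 11)) + r(-83)) = 1/(-5*I*√3/3 - 1*(-83)) = 1/(-5*I*√3/3 + 83) = 1/(83 - 5*I*√3/3)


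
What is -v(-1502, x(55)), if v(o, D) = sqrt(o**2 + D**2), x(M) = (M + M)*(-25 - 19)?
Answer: -2*sqrt(6420401) ≈ -5067.7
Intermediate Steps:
x(M) = -88*M (x(M) = (2*M)*(-44) = -88*M)
v(o, D) = sqrt(D**2 + o**2)
-v(-1502, x(55)) = -sqrt((-88*55)**2 + (-1502)**2) = -sqrt((-4840)**2 + 2256004) = -sqrt(23425600 + 2256004) = -sqrt(25681604) = -2*sqrt(6420401)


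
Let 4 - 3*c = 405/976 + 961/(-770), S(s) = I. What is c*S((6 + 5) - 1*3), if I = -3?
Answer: -1816083/375760 ≈ -4.8331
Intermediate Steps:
S(s) = -3
c = 605361/375760 (c = 4/3 - (405/976 + 961/(-770))/3 = 4/3 - (405*(1/976) + 961*(-1/770))/3 = 4/3 - (405/976 - 961/770)/3 = 4/3 - ⅓*(-313043/375760) = 4/3 + 313043/1127280 = 605361/375760 ≈ 1.6110)
c*S((6 + 5) - 1*3) = (605361/375760)*(-3) = -1816083/375760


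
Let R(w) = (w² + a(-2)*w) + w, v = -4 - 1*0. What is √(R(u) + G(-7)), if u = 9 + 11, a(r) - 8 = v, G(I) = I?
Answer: √493 ≈ 22.204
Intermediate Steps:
v = -4 (v = -4 + 0 = -4)
a(r) = 4 (a(r) = 8 - 4 = 4)
u = 20
R(w) = w² + 5*w (R(w) = (w² + 4*w) + w = w² + 5*w)
√(R(u) + G(-7)) = √(20*(5 + 20) - 7) = √(20*25 - 7) = √(500 - 7) = √493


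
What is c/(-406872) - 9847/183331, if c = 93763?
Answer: -21196133137/74592250632 ≈ -0.28416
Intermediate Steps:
c/(-406872) - 9847/183331 = 93763/(-406872) - 9847/183331 = 93763*(-1/406872) - 9847*1/183331 = -93763/406872 - 9847/183331 = -21196133137/74592250632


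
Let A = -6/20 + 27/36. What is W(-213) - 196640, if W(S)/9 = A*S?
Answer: -3950053/20 ≈ -1.9750e+5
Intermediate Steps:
A = 9/20 (A = -6*1/20 + 27*(1/36) = -3/10 + ¾ = 9/20 ≈ 0.45000)
W(S) = 81*S/20 (W(S) = 9*(9*S/20) = 81*S/20)
W(-213) - 196640 = (81/20)*(-213) - 196640 = -17253/20 - 196640 = -3950053/20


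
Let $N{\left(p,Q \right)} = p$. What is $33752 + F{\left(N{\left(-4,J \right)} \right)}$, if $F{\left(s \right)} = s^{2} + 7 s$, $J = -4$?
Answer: $33740$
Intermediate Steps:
$33752 + F{\left(N{\left(-4,J \right)} \right)} = 33752 - 4 \left(7 - 4\right) = 33752 - 12 = 33740$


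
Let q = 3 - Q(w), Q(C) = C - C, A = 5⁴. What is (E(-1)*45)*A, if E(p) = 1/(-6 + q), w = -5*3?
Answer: -9375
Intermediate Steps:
w = -15
A = 625
Q(C) = 0
q = 3 (q = 3 - 1*0 = 3 + 0 = 3)
E(p) = -⅓ (E(p) = 1/(-6 + 3) = 1/(-3) = -⅓)
(E(-1)*45)*A = -⅓*45*625 = -15*625 = -9375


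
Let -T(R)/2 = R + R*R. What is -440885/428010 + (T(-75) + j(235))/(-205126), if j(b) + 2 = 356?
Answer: -8583758105/8779597926 ≈ -0.97769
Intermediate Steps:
j(b) = 354 (j(b) = -2 + 356 = 354)
T(R) = -2*R - 2*R² (T(R) = -2*(R + R*R) = -2*(R + R²) = -2*R - 2*R²)
-440885/428010 + (T(-75) + j(235))/(-205126) = -440885/428010 + (-2*(-75)*(1 - 75) + 354)/(-205126) = -440885*1/428010 + (-2*(-75)*(-74) + 354)*(-1/205126) = -88177/85602 + (-11100 + 354)*(-1/205126) = -88177/85602 - 10746*(-1/205126) = -88177/85602 + 5373/102563 = -8583758105/8779597926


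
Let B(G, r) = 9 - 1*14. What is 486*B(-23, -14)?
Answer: -2430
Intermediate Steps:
B(G, r) = -5 (B(G, r) = 9 - 14 = -5)
486*B(-23, -14) = 486*(-5) = -2430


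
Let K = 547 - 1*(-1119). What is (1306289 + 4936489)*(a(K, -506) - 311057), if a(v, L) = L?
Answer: -1945018642014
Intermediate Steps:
K = 1666 (K = 547 + 1119 = 1666)
(1306289 + 4936489)*(a(K, -506) - 311057) = (1306289 + 4936489)*(-506 - 311057) = 6242778*(-311563) = -1945018642014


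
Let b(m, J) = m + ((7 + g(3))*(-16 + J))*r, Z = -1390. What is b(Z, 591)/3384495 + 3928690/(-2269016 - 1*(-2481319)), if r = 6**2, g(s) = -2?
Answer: 2663661984176/143707688397 ≈ 18.535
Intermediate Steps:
r = 36
b(m, J) = -2880 + m + 180*J (b(m, J) = m + ((7 - 2)*(-16 + J))*36 = m + (5*(-16 + J))*36 = m + (-80 + 5*J)*36 = m + (-2880 + 180*J) = -2880 + m + 180*J)
b(Z, 591)/3384495 + 3928690/(-2269016 - 1*(-2481319)) = (-2880 - 1390 + 180*591)/3384495 + 3928690/(-2269016 - 1*(-2481319)) = (-2880 - 1390 + 106380)*(1/3384495) + 3928690/(-2269016 + 2481319) = 102110*(1/3384495) + 3928690/212303 = 20422/676899 + 3928690*(1/212303) = 20422/676899 + 3928690/212303 = 2663661984176/143707688397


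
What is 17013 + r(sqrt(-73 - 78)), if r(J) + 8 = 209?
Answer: 17214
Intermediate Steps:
r(J) = 201 (r(J) = -8 + 209 = 201)
17013 + r(sqrt(-73 - 78)) = 17013 + 201 = 17214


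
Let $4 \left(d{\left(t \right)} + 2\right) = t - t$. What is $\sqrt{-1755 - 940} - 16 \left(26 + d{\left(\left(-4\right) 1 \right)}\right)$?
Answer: $-384 + 7 i \sqrt{55} \approx -384.0 + 51.913 i$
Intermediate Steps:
$d{\left(t \right)} = -2$ ($d{\left(t \right)} = -2 + \frac{t - t}{4} = -2 + \frac{1}{4} \cdot 0 = -2 + 0 = -2$)
$\sqrt{-1755 - 940} - 16 \left(26 + d{\left(\left(-4\right) 1 \right)}\right) = \sqrt{-1755 - 940} - 16 \left(26 - 2\right) = \sqrt{-2695} - 16 \cdot 24 = 7 i \sqrt{55} - 384 = -384 + 7 i \sqrt{55}$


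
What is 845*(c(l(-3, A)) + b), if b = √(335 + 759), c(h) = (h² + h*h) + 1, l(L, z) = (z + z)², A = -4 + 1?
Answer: 2191085 + 845*√1094 ≈ 2.2190e+6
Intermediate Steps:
A = -3
l(L, z) = 4*z² (l(L, z) = (2*z)² = 4*z²)
c(h) = 1 + 2*h² (c(h) = (h² + h²) + 1 = 2*h² + 1 = 1 + 2*h²)
b = √1094 ≈ 33.076
845*(c(l(-3, A)) + b) = 845*((1 + 2*(4*(-3)²)²) + √1094) = 845*((1 + 2*(4*9)²) + √1094) = 845*((1 + 2*36²) + √1094) = 845*((1 + 2*1296) + √1094) = 845*((1 + 2592) + √1094) = 845*(2593 + √1094) = 2191085 + 845*√1094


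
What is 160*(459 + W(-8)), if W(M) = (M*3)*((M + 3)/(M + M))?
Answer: 72240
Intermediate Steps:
W(M) = 9/2 + 3*M/2 (W(M) = (3*M)*((3 + M)/((2*M))) = (3*M)*((3 + M)*(1/(2*M))) = (3*M)*((3 + M)/(2*M)) = 9/2 + 3*M/2)
160*(459 + W(-8)) = 160*(459 + (9/2 + (3/2)*(-8))) = 160*(459 + (9/2 - 12)) = 160*(459 - 15/2) = 160*(903/2) = 72240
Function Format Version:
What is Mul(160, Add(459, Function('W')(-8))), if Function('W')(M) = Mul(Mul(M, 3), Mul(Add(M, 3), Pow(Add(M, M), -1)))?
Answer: 72240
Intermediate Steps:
Function('W')(M) = Add(Rational(9, 2), Mul(Rational(3, 2), M)) (Function('W')(M) = Mul(Mul(3, M), Mul(Add(3, M), Pow(Mul(2, M), -1))) = Mul(Mul(3, M), Mul(Add(3, M), Mul(Rational(1, 2), Pow(M, -1)))) = Mul(Mul(3, M), Mul(Rational(1, 2), Pow(M, -1), Add(3, M))) = Add(Rational(9, 2), Mul(Rational(3, 2), M)))
Mul(160, Add(459, Function('W')(-8))) = Mul(160, Add(459, Add(Rational(9, 2), Mul(Rational(3, 2), -8)))) = Mul(160, Add(459, Add(Rational(9, 2), -12))) = Mul(160, Add(459, Rational(-15, 2))) = Mul(160, Rational(903, 2)) = 72240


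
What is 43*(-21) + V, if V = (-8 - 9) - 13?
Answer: -933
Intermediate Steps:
V = -30 (V = -17 - 13 = -30)
43*(-21) + V = 43*(-21) - 30 = -903 - 30 = -933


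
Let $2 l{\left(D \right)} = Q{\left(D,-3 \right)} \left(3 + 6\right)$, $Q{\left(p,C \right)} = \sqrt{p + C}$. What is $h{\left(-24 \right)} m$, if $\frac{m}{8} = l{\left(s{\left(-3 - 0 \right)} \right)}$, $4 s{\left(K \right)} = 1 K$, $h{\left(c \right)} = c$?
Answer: $- 432 i \sqrt{15} \approx - 1673.1 i$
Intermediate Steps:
$Q{\left(p,C \right)} = \sqrt{C + p}$
$s{\left(K \right)} = \frac{K}{4}$ ($s{\left(K \right)} = \frac{1 K}{4} = \frac{K}{4}$)
$l{\left(D \right)} = \frac{9 \sqrt{-3 + D}}{2}$ ($l{\left(D \right)} = \frac{\sqrt{-3 + D} \left(3 + 6\right)}{2} = \frac{\sqrt{-3 + D} 9}{2} = \frac{9 \sqrt{-3 + D}}{2}$)
$m = 18 i \sqrt{15}$ ($m = 8 \frac{9 \sqrt{-3 + \frac{-3 - 0}{4}}}{2} = 8 \frac{9 \sqrt{-3 + \frac{-3 + 0}{4}}}{2} = 8 \frac{9 \sqrt{-3 + \frac{1}{4} \left(-3\right)}}{2} = 8 \frac{9 \sqrt{-3 - \frac{3}{4}}}{2} = 8 \frac{9 \sqrt{- \frac{15}{4}}}{2} = 8 \frac{9 \frac{i \sqrt{15}}{2}}{2} = 8 \frac{9 i \sqrt{15}}{4} = 18 i \sqrt{15} \approx 69.714 i$)
$h{\left(-24 \right)} m = - 24 \cdot 18 i \sqrt{15} = - 432 i \sqrt{15}$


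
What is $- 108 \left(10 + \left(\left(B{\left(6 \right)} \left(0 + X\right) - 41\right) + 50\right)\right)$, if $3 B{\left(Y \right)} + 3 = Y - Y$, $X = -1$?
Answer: $-2160$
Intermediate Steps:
$B{\left(Y \right)} = -1$ ($B{\left(Y \right)} = -1 + \frac{Y - Y}{3} = -1 + \frac{1}{3} \cdot 0 = -1 + 0 = -1$)
$- 108 \left(10 + \left(\left(B{\left(6 \right)} \left(0 + X\right) - 41\right) + 50\right)\right) = - 108 \left(10 + \left(\left(- (0 - 1) - 41\right) + 50\right)\right) = - 108 \left(10 + \left(\left(\left(-1\right) \left(-1\right) - 41\right) + 50\right)\right) = - 108 \left(10 + \left(\left(1 - 41\right) + 50\right)\right) = - 108 \left(10 + \left(-40 + 50\right)\right) = - 108 \left(10 + 10\right) = \left(-108\right) 20 = -2160$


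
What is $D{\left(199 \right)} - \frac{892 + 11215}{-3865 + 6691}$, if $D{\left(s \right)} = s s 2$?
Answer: $\frac{223812745}{2826} \approx 79198.0$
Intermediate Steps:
$D{\left(s \right)} = 2 s^{2}$ ($D{\left(s \right)} = s^{2} \cdot 2 = 2 s^{2}$)
$D{\left(199 \right)} - \frac{892 + 11215}{-3865 + 6691} = 2 \cdot 199^{2} - \frac{892 + 11215}{-3865 + 6691} = 2 \cdot 39601 - \frac{12107}{2826} = 79202 - 12107 \cdot \frac{1}{2826} = 79202 - \frac{12107}{2826} = \frac{223812745}{2826}$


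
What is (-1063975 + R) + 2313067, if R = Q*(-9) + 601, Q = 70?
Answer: 1249063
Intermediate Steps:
R = -29 (R = 70*(-9) + 601 = -630 + 601 = -29)
(-1063975 + R) + 2313067 = (-1063975 - 29) + 2313067 = -1064004 + 2313067 = 1249063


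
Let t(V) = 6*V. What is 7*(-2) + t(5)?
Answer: 16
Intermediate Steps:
7*(-2) + t(5) = 7*(-2) + 6*5 = -14 + 30 = 16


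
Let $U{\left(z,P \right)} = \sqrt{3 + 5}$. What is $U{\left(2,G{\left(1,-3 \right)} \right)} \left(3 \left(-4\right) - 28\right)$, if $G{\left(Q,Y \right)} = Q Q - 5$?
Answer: $- 80 \sqrt{2} \approx -113.14$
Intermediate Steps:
$G{\left(Q,Y \right)} = -5 + Q^{2}$ ($G{\left(Q,Y \right)} = Q^{2} - 5 = -5 + Q^{2}$)
$U{\left(z,P \right)} = 2 \sqrt{2}$ ($U{\left(z,P \right)} = \sqrt{8} = 2 \sqrt{2}$)
$U{\left(2,G{\left(1,-3 \right)} \right)} \left(3 \left(-4\right) - 28\right) = 2 \sqrt{2} \left(3 \left(-4\right) - 28\right) = 2 \sqrt{2} \left(-12 - 28\right) = 2 \sqrt{2} \left(-40\right) = - 80 \sqrt{2}$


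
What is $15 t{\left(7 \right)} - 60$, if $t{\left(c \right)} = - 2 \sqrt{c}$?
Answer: $-60 - 30 \sqrt{7} \approx -139.37$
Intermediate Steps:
$15 t{\left(7 \right)} - 60 = 15 \left(- 2 \sqrt{7}\right) - 60 = - 30 \sqrt{7} - 60 = -60 - 30 \sqrt{7}$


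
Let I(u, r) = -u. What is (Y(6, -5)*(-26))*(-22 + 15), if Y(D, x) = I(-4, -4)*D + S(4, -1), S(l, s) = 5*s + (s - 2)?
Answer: 2912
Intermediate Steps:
S(l, s) = -2 + 6*s (S(l, s) = 5*s + (-2 + s) = -2 + 6*s)
Y(D, x) = -8 + 4*D (Y(D, x) = (-1*(-4))*D + (-2 + 6*(-1)) = 4*D + (-2 - 6) = 4*D - 8 = -8 + 4*D)
(Y(6, -5)*(-26))*(-22 + 15) = ((-8 + 4*6)*(-26))*(-22 + 15) = ((-8 + 24)*(-26))*(-7) = (16*(-26))*(-7) = -416*(-7) = 2912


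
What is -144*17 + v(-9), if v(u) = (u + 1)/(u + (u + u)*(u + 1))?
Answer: -330488/135 ≈ -2448.1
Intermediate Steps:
v(u) = (1 + u)/(u + 2*u*(1 + u)) (v(u) = (1 + u)/(u + (2*u)*(1 + u)) = (1 + u)/(u + 2*u*(1 + u)))
-144*17 + v(-9) = -144*17 + (1 - 9)/((-9)*(3 + 2*(-9))) = -2448 - ⅑*(-8)/(3 - 18) = -2448 - ⅑*(-8)/(-15) = -2448 - ⅑*(-1/15)*(-8) = -2448 - 8/135 = -330488/135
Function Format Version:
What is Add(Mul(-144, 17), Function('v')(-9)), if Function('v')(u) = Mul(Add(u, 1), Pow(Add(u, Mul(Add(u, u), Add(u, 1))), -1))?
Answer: Rational(-330488, 135) ≈ -2448.1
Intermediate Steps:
Function('v')(u) = Mul(Pow(Add(u, Mul(2, u, Add(1, u))), -1), Add(1, u)) (Function('v')(u) = Mul(Add(1, u), Pow(Add(u, Mul(Mul(2, u), Add(1, u))), -1)) = Mul(Add(1, u), Pow(Add(u, Mul(2, u, Add(1, u))), -1)) = Mul(Pow(Add(u, Mul(2, u, Add(1, u))), -1), Add(1, u)))
Add(Mul(-144, 17), Function('v')(-9)) = Add(Mul(-144, 17), Mul(Pow(-9, -1), Pow(Add(3, Mul(2, -9)), -1), Add(1, -9))) = Add(-2448, Mul(Rational(-1, 9), Pow(Add(3, -18), -1), -8)) = Add(-2448, Mul(Rational(-1, 9), Pow(-15, -1), -8)) = Add(-2448, Mul(Rational(-1, 9), Rational(-1, 15), -8)) = Add(-2448, Rational(-8, 135)) = Rational(-330488, 135)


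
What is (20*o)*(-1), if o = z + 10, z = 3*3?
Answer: -380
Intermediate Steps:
z = 9
o = 19 (o = 9 + 10 = 19)
(20*o)*(-1) = (20*19)*(-1) = 380*(-1) = -380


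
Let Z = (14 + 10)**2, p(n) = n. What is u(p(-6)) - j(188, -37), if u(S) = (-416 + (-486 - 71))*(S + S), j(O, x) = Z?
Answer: 11100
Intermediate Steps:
Z = 576 (Z = 24**2 = 576)
j(O, x) = 576
u(S) = -1946*S (u(S) = (-416 - 557)*(2*S) = -1946*S)
u(p(-6)) - j(188, -37) = -1946*(-6) - 1*576 = 11676 - 576 = 11100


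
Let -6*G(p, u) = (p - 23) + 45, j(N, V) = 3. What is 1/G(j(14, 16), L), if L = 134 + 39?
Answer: -6/25 ≈ -0.24000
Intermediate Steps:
L = 173
G(p, u) = -11/3 - p/6 (G(p, u) = -((p - 23) + 45)/6 = -((-23 + p) + 45)/6 = -(22 + p)/6 = -11/3 - p/6)
1/G(j(14, 16), L) = 1/(-11/3 - ⅙*3) = 1/(-11/3 - ½) = 1/(-25/6) = -6/25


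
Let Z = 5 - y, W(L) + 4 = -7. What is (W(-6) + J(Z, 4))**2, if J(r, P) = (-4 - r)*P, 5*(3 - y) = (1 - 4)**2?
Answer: 44521/25 ≈ 1780.8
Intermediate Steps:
W(L) = -11 (W(L) = -4 - 7 = -11)
y = 6/5 (y = 3 - (1 - 4)**2/5 = 3 - 1/5*(-3)**2 = 3 - 1/5*9 = 3 - 9/5 = 6/5 ≈ 1.2000)
Z = 19/5 (Z = 5 - 1*6/5 = 5 - 6/5 = 19/5 ≈ 3.8000)
J(r, P) = P*(-4 - r)
(W(-6) + J(Z, 4))**2 = (-11 - 1*4*(4 + 19/5))**2 = (-11 - 1*4*39/5)**2 = (-11 - 156/5)**2 = (-211/5)**2 = 44521/25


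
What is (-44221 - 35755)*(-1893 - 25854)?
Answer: 2219094072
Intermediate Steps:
(-44221 - 35755)*(-1893 - 25854) = -79976*(-27747) = 2219094072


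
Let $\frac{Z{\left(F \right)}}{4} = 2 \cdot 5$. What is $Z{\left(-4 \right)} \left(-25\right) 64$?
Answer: $-64000$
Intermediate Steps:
$Z{\left(F \right)} = 40$ ($Z{\left(F \right)} = 4 \cdot 2 \cdot 5 = 4 \cdot 10 = 40$)
$Z{\left(-4 \right)} \left(-25\right) 64 = 40 \left(-25\right) 64 = \left(-1000\right) 64 = -64000$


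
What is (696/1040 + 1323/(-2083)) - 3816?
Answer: -1033325409/270790 ≈ -3816.0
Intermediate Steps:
(696/1040 + 1323/(-2083)) - 3816 = (696*(1/1040) + 1323*(-1/2083)) - 3816 = (87/130 - 1323/2083) - 3816 = 9231/270790 - 3816 = -1033325409/270790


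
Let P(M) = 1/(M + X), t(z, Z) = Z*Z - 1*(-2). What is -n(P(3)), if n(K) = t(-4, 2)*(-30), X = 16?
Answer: 180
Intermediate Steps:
t(z, Z) = 2 + Z² (t(z, Z) = Z² + 2 = 2 + Z²)
P(M) = 1/(16 + M) (P(M) = 1/(M + 16) = 1/(16 + M))
n(K) = -180 (n(K) = (2 + 2²)*(-30) = (2 + 4)*(-30) = 6*(-30) = -180)
-n(P(3)) = -1*(-180) = 180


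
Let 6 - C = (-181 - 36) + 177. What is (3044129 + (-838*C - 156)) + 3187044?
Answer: 6192469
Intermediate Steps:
C = 46 (C = 6 - ((-181 - 36) + 177) = 6 - (-217 + 177) = 6 - 1*(-40) = 6 + 40 = 46)
(3044129 + (-838*C - 156)) + 3187044 = (3044129 + (-838*46 - 156)) + 3187044 = (3044129 + (-38548 - 156)) + 3187044 = (3044129 - 38704) + 3187044 = 3005425 + 3187044 = 6192469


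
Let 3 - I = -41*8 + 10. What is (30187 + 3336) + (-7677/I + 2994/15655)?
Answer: 56114133668/1675085 ≈ 33499.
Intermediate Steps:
I = 321 (I = 3 - (-41*8 + 10) = 3 - (-328 + 10) = 3 - 1*(-318) = 3 + 318 = 321)
(30187 + 3336) + (-7677/I + 2994/15655) = (30187 + 3336) + (-7677/321 + 2994/15655) = 33523 + (-7677*1/321 + 2994*(1/15655)) = 33523 + (-2559/107 + 2994/15655) = 33523 - 39740787/1675085 = 56114133668/1675085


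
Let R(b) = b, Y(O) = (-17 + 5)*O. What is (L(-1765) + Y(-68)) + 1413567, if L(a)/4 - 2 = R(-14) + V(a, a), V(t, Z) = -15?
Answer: 1414275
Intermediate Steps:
Y(O) = -12*O
L(a) = -108 (L(a) = 8 + 4*(-14 - 15) = 8 + 4*(-29) = 8 - 116 = -108)
(L(-1765) + Y(-68)) + 1413567 = (-108 - 12*(-68)) + 1413567 = (-108 + 816) + 1413567 = 708 + 1413567 = 1414275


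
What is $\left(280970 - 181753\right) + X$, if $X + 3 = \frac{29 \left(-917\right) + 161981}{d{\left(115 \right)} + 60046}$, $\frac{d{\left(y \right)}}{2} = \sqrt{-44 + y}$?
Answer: $\frac{4065072415317}{40971839} - \frac{3077 \sqrt{71}}{40971839} \approx 99216.0$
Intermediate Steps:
$d{\left(y \right)} = 2 \sqrt{-44 + y}$
$X = -3 + \frac{135388}{60046 + 2 \sqrt{71}}$ ($X = -3 + \frac{29 \left(-917\right) + 161981}{2 \sqrt{-44 + 115} + 60046} = -3 + \frac{-26593 + 161981}{2 \sqrt{71} + 60046} = -3 + \frac{135388}{60046 + 2 \sqrt{71}} \approx -0.74589$)
$\left(280970 - 181753\right) + X = \left(280970 - 181753\right) - \left(\frac{30534746}{40971839} + \frac{3077 \sqrt{71}}{40971839}\right) = 99217 - \left(\frac{30534746}{40971839} + \frac{3077 \sqrt{71}}{40971839}\right) = \frac{4065072415317}{40971839} - \frac{3077 \sqrt{71}}{40971839}$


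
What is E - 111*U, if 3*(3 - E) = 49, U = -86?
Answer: 28598/3 ≈ 9532.7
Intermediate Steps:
E = -40/3 (E = 3 - ⅓*49 = 3 - 49/3 = -40/3 ≈ -13.333)
E - 111*U = -40/3 - 111*(-86) = -40/3 + 9546 = 28598/3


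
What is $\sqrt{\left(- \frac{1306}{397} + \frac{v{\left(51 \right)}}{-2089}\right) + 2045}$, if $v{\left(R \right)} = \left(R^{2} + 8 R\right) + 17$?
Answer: $\frac{\sqrt{1403278234431857}}{829333} \approx 45.169$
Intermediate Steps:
$v{\left(R \right)} = 17 + R^{2} + 8 R$
$\sqrt{\left(- \frac{1306}{397} + \frac{v{\left(51 \right)}}{-2089}\right) + 2045} = \sqrt{\left(- \frac{1306}{397} + \frac{17 + 51^{2} + 8 \cdot 51}{-2089}\right) + 2045} = \sqrt{\left(\left(-1306\right) \frac{1}{397} + \left(17 + 2601 + 408\right) \left(- \frac{1}{2089}\right)\right) + 2045} = \sqrt{\left(- \frac{1306}{397} + 3026 \left(- \frac{1}{2089}\right)\right) + 2045} = \sqrt{\left(- \frac{1306}{397} - \frac{3026}{2089}\right) + 2045} = \sqrt{- \frac{3929556}{829333} + 2045} = \sqrt{\frac{1692056429}{829333}} = \frac{\sqrt{1403278234431857}}{829333}$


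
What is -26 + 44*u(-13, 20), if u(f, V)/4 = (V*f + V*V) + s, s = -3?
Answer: 24086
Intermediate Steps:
u(f, V) = -12 + 4*V² + 4*V*f (u(f, V) = 4*((V*f + V*V) - 3) = 4*((V*f + V²) - 3) = 4*((V² + V*f) - 3) = 4*(-3 + V² + V*f) = -12 + 4*V² + 4*V*f)
-26 + 44*u(-13, 20) = -26 + 44*(-12 + 4*20² + 4*20*(-13)) = -26 + 44*(-12 + 4*400 - 1040) = -26 + 44*(-12 + 1600 - 1040) = -26 + 44*548 = -26 + 24112 = 24086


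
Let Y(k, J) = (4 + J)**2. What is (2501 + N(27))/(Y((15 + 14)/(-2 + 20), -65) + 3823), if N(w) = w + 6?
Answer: 1267/3772 ≈ 0.33590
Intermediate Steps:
N(w) = 6 + w
(2501 + N(27))/(Y((15 + 14)/(-2 + 20), -65) + 3823) = (2501 + (6 + 27))/((4 - 65)**2 + 3823) = (2501 + 33)/((-61)**2 + 3823) = 2534/(3721 + 3823) = 2534/7544 = 2534*(1/7544) = 1267/3772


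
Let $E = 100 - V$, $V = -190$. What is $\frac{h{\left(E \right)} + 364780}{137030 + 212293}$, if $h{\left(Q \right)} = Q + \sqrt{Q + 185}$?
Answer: $\frac{121690}{116441} + \frac{5 \sqrt{19}}{349323} \approx 1.0451$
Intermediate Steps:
$E = 290$ ($E = 100 - -190 = 100 + 190 = 290$)
$h{\left(Q \right)} = Q + \sqrt{185 + Q}$
$\frac{h{\left(E \right)} + 364780}{137030 + 212293} = \frac{\left(290 + \sqrt{185 + 290}\right) + 364780}{137030 + 212293} = \frac{\left(290 + \sqrt{475}\right) + 364780}{349323} = \left(\left(290 + 5 \sqrt{19}\right) + 364780\right) \frac{1}{349323} = \left(365070 + 5 \sqrt{19}\right) \frac{1}{349323} = \frac{121690}{116441} + \frac{5 \sqrt{19}}{349323}$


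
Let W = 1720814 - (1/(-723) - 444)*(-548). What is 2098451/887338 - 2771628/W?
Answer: 231755160208813/473942043457262 ≈ 0.48899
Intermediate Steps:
W = 1068233398/723 (W = 1720814 - (-1/723 - 444)*(-548) = 1720814 - (-321013)*(-548)/723 = 1720814 - 1*175915124/723 = 1720814 - 175915124/723 = 1068233398/723 ≈ 1.4775e+6)
2098451/887338 - 2771628/W = 2098451/887338 - 2771628/1068233398/723 = 2098451*(1/887338) - 2771628*723/1068233398 = 2098451/887338 - 1001943522/534116699 = 231755160208813/473942043457262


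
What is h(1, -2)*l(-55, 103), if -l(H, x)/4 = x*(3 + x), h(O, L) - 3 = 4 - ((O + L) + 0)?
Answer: -349376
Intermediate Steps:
h(O, L) = 7 - L - O (h(O, L) = 3 + (4 - ((O + L) + 0)) = 3 + (4 - ((L + O) + 0)) = 3 + (4 - (L + O)) = 3 + (4 + (-L - O)) = 3 + (4 - L - O) = 7 - L - O)
l(H, x) = -4*x*(3 + x)
h(1, -2)*l(-55, 103) = (7 - 1*(-2) - 1*1)*(-4*103*(3 + 103)) = (7 + 2 - 1)*(-4*103*106) = 8*(-43672) = -349376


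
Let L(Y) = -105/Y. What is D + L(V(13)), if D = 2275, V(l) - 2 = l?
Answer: 2268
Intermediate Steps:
V(l) = 2 + l
D + L(V(13)) = 2275 - 105/(2 + 13) = 2275 - 105/15 = 2275 - 105*1/15 = 2275 - 7 = 2268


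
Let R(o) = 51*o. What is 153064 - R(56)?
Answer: 150208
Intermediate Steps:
153064 - R(56) = 153064 - 51*56 = 153064 - 1*2856 = 153064 - 2856 = 150208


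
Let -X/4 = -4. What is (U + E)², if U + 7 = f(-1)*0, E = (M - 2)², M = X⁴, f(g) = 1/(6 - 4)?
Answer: 18444492316847112201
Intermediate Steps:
f(g) = ½ (f(g) = 1/2 = ½)
X = 16 (X = -4*(-4) = 16)
M = 65536 (M = 16⁴ = 65536)
E = 4294705156 (E = (65536 - 2)² = 65534² = 4294705156)
U = -7 (U = -7 + (½)*0 = -7 + 0 = -7)
(U + E)² = (-7 + 4294705156)² = 4294705149² = 18444492316847112201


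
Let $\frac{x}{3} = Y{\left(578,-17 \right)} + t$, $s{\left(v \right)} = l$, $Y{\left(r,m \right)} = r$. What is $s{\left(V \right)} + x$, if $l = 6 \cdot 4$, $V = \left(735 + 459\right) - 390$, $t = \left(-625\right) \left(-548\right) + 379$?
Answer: $1030395$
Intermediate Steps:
$t = 342879$ ($t = 342500 + 379 = 342879$)
$V = 804$ ($V = 1194 - 390 = 804$)
$l = 24$
$s{\left(v \right)} = 24$
$x = 1030371$ ($x = 3 \left(578 + 342879\right) = 3 \cdot 343457 = 1030371$)
$s{\left(V \right)} + x = 24 + 1030371 = 1030395$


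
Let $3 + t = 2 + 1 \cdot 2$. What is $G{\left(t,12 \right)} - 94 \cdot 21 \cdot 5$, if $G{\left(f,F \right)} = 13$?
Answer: $-9857$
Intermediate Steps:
$t = 1$ ($t = -3 + \left(2 + 1 \cdot 2\right) = -3 + \left(2 + 2\right) = -3 + 4 = 1$)
$G{\left(t,12 \right)} - 94 \cdot 21 \cdot 5 = 13 - 94 \cdot 21 \cdot 5 = 13 - 9870 = -9857$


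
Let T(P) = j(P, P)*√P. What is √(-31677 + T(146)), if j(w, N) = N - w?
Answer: I*√31677 ≈ 177.98*I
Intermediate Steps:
T(P) = 0 (T(P) = (P - P)*√P = 0*√P = 0)
√(-31677 + T(146)) = √(-31677 + 0) = √(-31677) = I*√31677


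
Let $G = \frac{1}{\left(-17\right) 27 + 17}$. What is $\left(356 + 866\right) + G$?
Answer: $\frac{540123}{442} \approx 1222.0$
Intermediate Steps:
$G = - \frac{1}{442}$ ($G = \frac{1}{-459 + 17} = \frac{1}{-442} = - \frac{1}{442} \approx -0.0022624$)
$\left(356 + 866\right) + G = \left(356 + 866\right) - \frac{1}{442} = 1222 - \frac{1}{442} = \frac{540123}{442}$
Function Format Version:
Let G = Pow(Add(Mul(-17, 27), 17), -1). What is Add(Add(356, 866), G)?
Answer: Rational(540123, 442) ≈ 1222.0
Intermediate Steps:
G = Rational(-1, 442) (G = Pow(Add(-459, 17), -1) = Pow(-442, -1) = Rational(-1, 442) ≈ -0.0022624)
Add(Add(356, 866), G) = Add(Add(356, 866), Rational(-1, 442)) = Add(1222, Rational(-1, 442)) = Rational(540123, 442)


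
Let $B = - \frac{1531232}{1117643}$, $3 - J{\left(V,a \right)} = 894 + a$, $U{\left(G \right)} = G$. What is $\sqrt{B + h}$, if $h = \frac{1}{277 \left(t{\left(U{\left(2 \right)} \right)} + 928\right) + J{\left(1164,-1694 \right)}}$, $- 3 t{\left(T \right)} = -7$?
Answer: $\frac{i \sqrt{267757114003036513891}}{13979839174} \approx 1.1705 i$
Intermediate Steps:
$t{\left(T \right)} = \frac{7}{3}$ ($t{\left(T \right)} = \left(- \frac{1}{3}\right) \left(-7\right) = \frac{7}{3}$)
$J{\left(V,a \right)} = -891 - a$ ($J{\left(V,a \right)} = 3 - \left(894 + a\right) = -891 - a$)
$h = \frac{3}{775516}$ ($h = \frac{1}{277 \left(\frac{7}{3} + 928\right) - -803} = \frac{1}{277 \cdot \frac{2791}{3} + \left(-891 + 1694\right)} = \frac{1}{\frac{773107}{3} + 803} = \frac{1}{\frac{775516}{3}} = \frac{3}{775516} \approx 3.8684 \cdot 10^{-6}$)
$B = - \frac{1531232}{1117643}$ ($B = \left(-1531232\right) \frac{1}{1117643} = - \frac{1531232}{1117643} \approx -1.3701$)
$\sqrt{B + h} = \sqrt{- \frac{1531232}{1117643} + \frac{3}{775516}} = \sqrt{- \frac{1187491562783}{866750028788}} = \frac{i \sqrt{267757114003036513891}}{13979839174}$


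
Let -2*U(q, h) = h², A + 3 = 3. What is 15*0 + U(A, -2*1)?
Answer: -2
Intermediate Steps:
A = 0 (A = -3 + 3 = 0)
U(q, h) = -h²/2
15*0 + U(A, -2*1) = 15*0 - (-2*1)²/2 = 0 - ½*(-2)² = 0 - ½*4 = 0 - 2 = -2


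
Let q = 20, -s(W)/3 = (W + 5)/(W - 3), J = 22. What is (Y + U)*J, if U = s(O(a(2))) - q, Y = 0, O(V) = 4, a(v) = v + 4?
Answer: -1034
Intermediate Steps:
a(v) = 4 + v
s(W) = -3*(5 + W)/(-3 + W) (s(W) = -3*(W + 5)/(W - 3) = -3*(5 + W)/(-3 + W))
U = -47 (U = 3*(-5 - 1*4)/(-3 + 4) - 1*20 = 3*(-5 - 4)/1 - 20 = 3*1*(-9) - 20 = -27 - 20 = -47)
(Y + U)*J = (0 - 47)*22 = -47*22 = -1034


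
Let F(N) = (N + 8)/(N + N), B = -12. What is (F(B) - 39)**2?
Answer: 54289/36 ≈ 1508.0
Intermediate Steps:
F(N) = (8 + N)/(2*N) (F(N) = (8 + N)/((2*N)) = (8 + N)*(1/(2*N)) = (8 + N)/(2*N))
(F(B) - 39)**2 = ((1/2)*(8 - 12)/(-12) - 39)**2 = ((1/2)*(-1/12)*(-4) - 39)**2 = (1/6 - 39)**2 = (-233/6)**2 = 54289/36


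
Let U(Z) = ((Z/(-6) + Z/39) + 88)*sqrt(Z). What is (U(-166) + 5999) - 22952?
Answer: -16953 + 4345*I*sqrt(166)/39 ≈ -16953.0 + 1435.4*I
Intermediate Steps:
U(Z) = sqrt(Z)*(88 - 11*Z/78) (U(Z) = ((Z*(-1/6) + Z*(1/39)) + 88)*sqrt(Z) = ((-Z/6 + Z/39) + 88)*sqrt(Z) = (-11*Z/78 + 88)*sqrt(Z) = (88 - 11*Z/78)*sqrt(Z) = sqrt(Z)*(88 - 11*Z/78))
(U(-166) + 5999) - 22952 = (11*sqrt(-166)*(624 - 1*(-166))/78 + 5999) - 22952 = (11*(I*sqrt(166))*(624 + 166)/78 + 5999) - 22952 = ((11/78)*(I*sqrt(166))*790 + 5999) - 22952 = (4345*I*sqrt(166)/39 + 5999) - 22952 = (5999 + 4345*I*sqrt(166)/39) - 22952 = -16953 + 4345*I*sqrt(166)/39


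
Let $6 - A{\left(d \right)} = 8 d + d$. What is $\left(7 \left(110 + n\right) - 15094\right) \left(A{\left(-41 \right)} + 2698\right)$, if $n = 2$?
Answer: $-43974630$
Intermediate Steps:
$A{\left(d \right)} = 6 - 9 d$ ($A{\left(d \right)} = 6 - \left(8 d + d\right) = 6 - 9 d$)
$\left(7 \left(110 + n\right) - 15094\right) \left(A{\left(-41 \right)} + 2698\right) = \left(7 \left(110 + 2\right) - 15094\right) \left(\left(6 - -369\right) + 2698\right) = \left(7 \cdot 112 - 15094\right) \left(\left(6 + 369\right) + 2698\right) = \left(784 - 15094\right) \left(375 + 2698\right) = \left(-14310\right) 3073 = -43974630$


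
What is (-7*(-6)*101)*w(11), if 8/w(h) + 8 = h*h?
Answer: 33936/113 ≈ 300.32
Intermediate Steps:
w(h) = 8/(-8 + h**2) (w(h) = 8/(-8 + h*h) = 8/(-8 + h**2))
(-7*(-6)*101)*w(11) = (-7*(-6)*101)*(8/(-8 + 11**2)) = (42*101)*(8/(-8 + 121)) = 4242*(8/113) = 33936/113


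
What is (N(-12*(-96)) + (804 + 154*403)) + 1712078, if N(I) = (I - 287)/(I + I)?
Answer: 4089471841/2304 ≈ 1.7749e+6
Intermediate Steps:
N(I) = (-287 + I)/(2*I) (N(I) = (-287 + I)/((2*I)) = (-287 + I)*(1/(2*I)) = (-287 + I)/(2*I))
(N(-12*(-96)) + (804 + 154*403)) + 1712078 = ((-287 - 12*(-96))/(2*((-12*(-96)))) + (804 + 154*403)) + 1712078 = ((½)*(-287 + 1152)/1152 + (804 + 62062)) + 1712078 = ((½)*(1/1152)*865 + 62866) + 1712078 = (865/2304 + 62866) + 1712078 = 144844129/2304 + 1712078 = 4089471841/2304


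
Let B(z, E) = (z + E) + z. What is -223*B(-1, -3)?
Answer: 1115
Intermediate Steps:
B(z, E) = E + 2*z (B(z, E) = (E + z) + z = E + 2*z)
-223*B(-1, -3) = -223*(-3 + 2*(-1)) = -223*(-3 - 2) = -223*(-5) = 1115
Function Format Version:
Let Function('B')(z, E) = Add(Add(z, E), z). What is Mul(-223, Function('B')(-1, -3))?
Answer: 1115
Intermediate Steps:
Function('B')(z, E) = Add(E, Mul(2, z)) (Function('B')(z, E) = Add(Add(E, z), z) = Add(E, Mul(2, z)))
Mul(-223, Function('B')(-1, -3)) = Mul(-223, Add(-3, Mul(2, -1))) = Mul(-223, Add(-3, -2)) = Mul(-223, -5) = 1115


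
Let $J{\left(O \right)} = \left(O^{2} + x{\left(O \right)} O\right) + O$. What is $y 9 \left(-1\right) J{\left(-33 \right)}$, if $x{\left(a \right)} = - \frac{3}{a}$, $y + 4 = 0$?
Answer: $37908$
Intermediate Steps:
$y = -4$ ($y = -4 + 0 = -4$)
$J{\left(O \right)} = -3 + O + O^{2}$ ($J{\left(O \right)} = \left(O^{2} + - \frac{3}{O} O\right) + O = \left(O^{2} - 3\right) + O = \left(-3 + O^{2}\right) + O = -3 + O + O^{2}$)
$y 9 \left(-1\right) J{\left(-33 \right)} = \left(-4\right) 9 \left(-1\right) \left(-3 - 33 \left(1 - 33\right)\right) = \left(-36\right) \left(-1\right) \left(-3 - -1056\right) = 36 \left(-3 + 1056\right) = 36 \cdot 1053 = 37908$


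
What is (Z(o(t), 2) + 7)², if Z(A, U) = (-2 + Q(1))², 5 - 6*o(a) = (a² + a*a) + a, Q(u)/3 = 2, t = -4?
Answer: 529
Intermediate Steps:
Q(u) = 6 (Q(u) = 3*2 = 6)
o(a) = ⅚ - a²/3 - a/6 (o(a) = ⅚ - ((a² + a*a) + a)/6 = ⅚ - ((a² + a²) + a)/6 = ⅚ - (2*a² + a)/6 = ⅚ - (a + 2*a²)/6 = ⅚ + (-a²/3 - a/6) = ⅚ - a²/3 - a/6)
Z(A, U) = 16 (Z(A, U) = (-2 + 6)² = 4² = 16)
(Z(o(t), 2) + 7)² = (16 + 7)² = 23² = 529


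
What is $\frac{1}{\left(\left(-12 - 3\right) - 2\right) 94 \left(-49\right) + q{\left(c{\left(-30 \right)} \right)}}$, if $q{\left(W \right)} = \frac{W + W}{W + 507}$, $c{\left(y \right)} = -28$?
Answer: $\frac{479}{37506602} \approx 1.2771 \cdot 10^{-5}$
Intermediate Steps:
$q{\left(W \right)} = \frac{2 W}{507 + W}$
$\frac{1}{\left(\left(-12 - 3\right) - 2\right) 94 \left(-49\right) + q{\left(c{\left(-30 \right)} \right)}} = \frac{1}{\left(\left(-12 - 3\right) - 2\right) 94 \left(-49\right) + 2 \left(-28\right) \frac{1}{507 - 28}} = \frac{1}{\left(-15 - 2\right) 94 \left(-49\right) + 2 \left(-28\right) \frac{1}{479}} = \frac{1}{\left(-17\right) 94 \left(-49\right) + 2 \left(-28\right) \frac{1}{479}} = \frac{1}{\left(-1598\right) \left(-49\right) - \frac{56}{479}} = \frac{1}{78302 - \frac{56}{479}} = \frac{1}{\frac{37506602}{479}} = \frac{479}{37506602}$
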